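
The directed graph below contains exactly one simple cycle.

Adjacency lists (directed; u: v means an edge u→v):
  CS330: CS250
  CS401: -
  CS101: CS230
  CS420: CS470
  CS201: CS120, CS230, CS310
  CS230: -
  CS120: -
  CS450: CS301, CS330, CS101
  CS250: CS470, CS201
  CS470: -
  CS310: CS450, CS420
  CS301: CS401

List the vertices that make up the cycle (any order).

CS201, CS250, CS310, CS330, CS450

DFS with gray/black marking from CS310:
CS310 gray
  CS450 gray
    CS301 gray
      CS401 gray
      CS401 black
    CS301 black
    CS330 gray
      CS250 gray
        CS470 gray
        CS470 black
        CS201 gray
          CS120 gray
          CS120 black
          CS230 gray
          CS230 black
          CS201→CS310: CS310 is gray → back edge
Back edge closes the cycle CS310 → CS450 → CS330 → CS250 → CS201 → CS310; its vertices are {CS201, CS250, CS310, CS330, CS450}.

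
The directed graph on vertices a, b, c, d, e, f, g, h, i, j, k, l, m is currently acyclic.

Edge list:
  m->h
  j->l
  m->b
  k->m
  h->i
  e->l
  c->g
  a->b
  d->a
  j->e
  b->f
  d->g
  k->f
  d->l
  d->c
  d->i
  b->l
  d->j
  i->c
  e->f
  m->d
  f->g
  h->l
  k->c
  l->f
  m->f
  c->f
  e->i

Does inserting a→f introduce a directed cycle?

Adding a→f creates a cycle iff f can already reach a.
Explore from f: no path reaches a. The graph stays acyclic.

No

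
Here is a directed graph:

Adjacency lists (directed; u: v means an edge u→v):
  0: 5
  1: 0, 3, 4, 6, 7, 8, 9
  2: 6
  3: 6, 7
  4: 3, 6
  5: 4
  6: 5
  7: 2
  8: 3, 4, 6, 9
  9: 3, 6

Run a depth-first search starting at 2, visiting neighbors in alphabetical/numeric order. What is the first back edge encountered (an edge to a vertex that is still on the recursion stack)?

DFS from 2 (visiting neighbors in alphabetical/numeric order); mark gray on enter, black on exit:
2 gray
  6 gray
    5 gray
      4 gray
        3 gray
          3→6: 6 is gray → back edge
First back edge: 3 → 6.

3→6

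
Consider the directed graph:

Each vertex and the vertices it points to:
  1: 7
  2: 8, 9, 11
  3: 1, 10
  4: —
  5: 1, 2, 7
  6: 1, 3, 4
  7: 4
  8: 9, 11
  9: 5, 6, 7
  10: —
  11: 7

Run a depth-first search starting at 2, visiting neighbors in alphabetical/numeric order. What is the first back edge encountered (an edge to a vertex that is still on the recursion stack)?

DFS from 2 (visiting neighbors in alphabetical/numeric order); mark gray on enter, black on exit:
2 gray
  8 gray
    9 gray
      5 gray
        1 gray
          7 gray
            4 gray
            4 black
          7 black
        1 black
        5→2: 2 is gray → back edge
First back edge: 5 → 2.

5->2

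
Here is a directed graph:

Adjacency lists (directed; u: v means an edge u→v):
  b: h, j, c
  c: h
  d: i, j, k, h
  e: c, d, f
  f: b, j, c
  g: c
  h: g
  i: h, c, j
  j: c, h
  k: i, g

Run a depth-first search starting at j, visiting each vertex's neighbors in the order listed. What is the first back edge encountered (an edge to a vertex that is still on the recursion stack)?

DFS from j (visiting each vertex's neighbors in the order listed); mark gray on enter, black on exit:
j gray
  c gray
    h gray
      g gray
        g→c: c is gray → back edge
First back edge: g → c.

g->c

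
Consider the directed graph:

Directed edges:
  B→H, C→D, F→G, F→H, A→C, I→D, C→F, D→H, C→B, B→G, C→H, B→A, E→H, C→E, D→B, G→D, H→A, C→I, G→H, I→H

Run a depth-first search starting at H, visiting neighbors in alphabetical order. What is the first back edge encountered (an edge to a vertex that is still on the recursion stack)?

B→A

DFS from H (visiting neighbors in alphabetical order); mark gray on enter, black on exit:
H gray
  A gray
    C gray
      B gray
        B→A: A is gray → back edge
First back edge: B → A.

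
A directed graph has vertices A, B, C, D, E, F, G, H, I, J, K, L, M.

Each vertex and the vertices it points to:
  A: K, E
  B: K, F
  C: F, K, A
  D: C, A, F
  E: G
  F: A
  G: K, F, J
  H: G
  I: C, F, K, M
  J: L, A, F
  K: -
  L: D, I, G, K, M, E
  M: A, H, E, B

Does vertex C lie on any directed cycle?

Yes

C is on a cycle iff C can reach itself via ≥1 edge.
C → A → E → G → J → L → D → C — yes.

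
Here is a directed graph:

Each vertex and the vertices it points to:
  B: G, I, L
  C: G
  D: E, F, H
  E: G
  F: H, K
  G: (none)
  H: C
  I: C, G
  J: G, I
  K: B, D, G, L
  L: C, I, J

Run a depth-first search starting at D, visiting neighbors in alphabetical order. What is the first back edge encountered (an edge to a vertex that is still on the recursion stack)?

K→D

DFS from D (visiting neighbors in alphabetical order); mark gray on enter, black on exit:
D gray
  E gray
    G gray
    G black
  E black
  F gray
    H gray
      C gray
        C→G: G black — skip
      C black
    H black
    K gray
      B gray
        B→G: G black — skip
        I gray
          I→C: C black — skip
          I→G: G black — skip
        I black
        L gray
          L→C: C black — skip
          L→I: I black — skip
          J gray
            J→G: G black — skip
            J→I: I black — skip
          J black
        L black
      B black
      K→D: D is gray → back edge
First back edge: K → D.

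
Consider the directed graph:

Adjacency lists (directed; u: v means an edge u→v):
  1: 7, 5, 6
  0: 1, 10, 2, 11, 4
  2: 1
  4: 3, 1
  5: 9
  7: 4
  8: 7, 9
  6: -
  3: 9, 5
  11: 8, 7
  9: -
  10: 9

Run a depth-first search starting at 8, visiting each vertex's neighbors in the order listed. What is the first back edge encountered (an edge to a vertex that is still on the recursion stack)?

1->7

DFS from 8 (visiting each vertex's neighbors in the order listed); mark gray on enter, black on exit:
8 gray
  7 gray
    4 gray
      3 gray
        9 gray
        9 black
        5 gray
          5→9: 9 black — skip
        5 black
      3 black
      1 gray
        1→7: 7 is gray → back edge
First back edge: 1 → 7.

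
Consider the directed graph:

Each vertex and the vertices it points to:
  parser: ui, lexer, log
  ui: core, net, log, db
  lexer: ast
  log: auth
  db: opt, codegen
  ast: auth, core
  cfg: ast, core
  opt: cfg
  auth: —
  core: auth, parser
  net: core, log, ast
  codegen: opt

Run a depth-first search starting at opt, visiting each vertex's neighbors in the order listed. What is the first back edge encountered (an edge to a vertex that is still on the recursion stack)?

DFS from opt (visiting each vertex's neighbors in the order listed); mark gray on enter, black on exit:
opt gray
  cfg gray
    ast gray
      auth gray
      auth black
      core gray
        core→auth: auth black — skip
        parser gray
          ui gray
            ui→core: core is gray → back edge
First back edge: ui → core.

ui->core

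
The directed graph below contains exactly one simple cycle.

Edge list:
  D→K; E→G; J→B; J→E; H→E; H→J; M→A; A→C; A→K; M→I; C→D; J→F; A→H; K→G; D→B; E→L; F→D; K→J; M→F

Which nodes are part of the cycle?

D, F, J, K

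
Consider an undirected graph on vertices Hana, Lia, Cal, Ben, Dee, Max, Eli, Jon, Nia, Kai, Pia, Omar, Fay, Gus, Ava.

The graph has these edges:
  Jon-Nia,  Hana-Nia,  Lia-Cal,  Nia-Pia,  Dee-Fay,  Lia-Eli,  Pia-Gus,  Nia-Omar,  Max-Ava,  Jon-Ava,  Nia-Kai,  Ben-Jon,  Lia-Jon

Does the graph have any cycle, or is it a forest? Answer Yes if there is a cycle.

No

DFS, tracking each vertex's parent; an edge to a visited non-parent vertex closes a cycle.
Start from Kai:
visit Kai (parent –)
  visit Nia (parent Kai)
    Nia–Kai: parent, skip
    visit Jon (parent Nia)
      visit Ava (parent Jon)
        visit Max (parent Ava)
          Max–Ava: parent, skip
        Ava–Jon: parent, skip
      Jon–Nia: parent, skip
      visit Lia (parent Jon)
        Lia–Jon: parent, skip
        visit Eli (parent Lia)
          Eli–Lia: parent, skip
        visit Cal (parent Lia)
          Cal–Lia: parent, skip
      visit Ben (parent Jon)
        Ben–Jon: parent, skip
    visit Pia (parent Nia)
      Pia–Nia: parent, skip
      visit Gus (parent Pia)
        Gus–Pia: parent, skip
    visit Hana (parent Nia)
      Hana–Nia: parent, skip
    visit Omar (parent Nia)
      Omar–Nia: parent, skip
visit Dee (parent –)
  visit Fay (parent Dee)
    Fay–Dee: parent, skip
No non-parent visited neighbor found — the graph is a forest.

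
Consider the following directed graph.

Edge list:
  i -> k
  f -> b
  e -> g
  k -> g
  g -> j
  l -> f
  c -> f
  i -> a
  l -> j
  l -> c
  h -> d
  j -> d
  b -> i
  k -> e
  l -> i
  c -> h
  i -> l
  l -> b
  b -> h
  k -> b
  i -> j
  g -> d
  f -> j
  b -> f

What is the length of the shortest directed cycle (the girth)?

2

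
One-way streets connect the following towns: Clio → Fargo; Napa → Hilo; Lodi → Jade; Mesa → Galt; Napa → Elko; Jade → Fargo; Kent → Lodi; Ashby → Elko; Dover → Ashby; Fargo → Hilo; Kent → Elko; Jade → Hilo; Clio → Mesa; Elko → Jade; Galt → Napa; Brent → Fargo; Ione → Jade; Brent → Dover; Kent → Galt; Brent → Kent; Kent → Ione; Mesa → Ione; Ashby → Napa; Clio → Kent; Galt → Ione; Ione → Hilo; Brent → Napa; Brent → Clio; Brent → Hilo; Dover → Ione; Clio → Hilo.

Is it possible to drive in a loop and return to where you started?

DFS with white/gray/black marking, starting from Clio:
Clio gray
  Hilo gray
  Hilo black
  Mesa gray
    Galt gray
      Ione gray
        Jade gray
          Jade→Hilo: Hilo black — skip
          Fargo gray
            Fargo→Hilo: Hilo black — skip
          Fargo black
        Jade black
        Ione→Hilo: Hilo black — skip
      Ione black
      Napa gray
        Elko gray
          Elko→Jade: Jade black — skip
        Elko black
        Napa→Hilo: Hilo black — skip
      Napa black
    Galt black
    Mesa→Ione: Ione black — skip
  Mesa black
  Clio→Fargo: Fargo black — skip
  Kent gray
    Kent→Elko: Elko black — skip
    Lodi gray
      Lodi→Jade: Jade black — skip
    Lodi black
    Kent→Ione: Ione black — skip
    Kent→Galt: Galt black — skip
  Kent black
Clio black
Brent gray
  Brent→Kent: Kent black — skip
  Brent→Hilo: Hilo black — skip
  Dover gray
    Dover→Ione: Ione black — skip
    Ashby gray
      Ashby→Napa: Napa black — skip
      Ashby→Elko: Elko black — skip
    Ashby black
  Dover black
  Brent→Clio: Clio black — skip
  Brent→Fargo: Fargo black — skip
  Brent→Napa: Napa black — skip
Brent black
Every edge goes to a white or black vertex — no back edge, so the graph is acyclic.

No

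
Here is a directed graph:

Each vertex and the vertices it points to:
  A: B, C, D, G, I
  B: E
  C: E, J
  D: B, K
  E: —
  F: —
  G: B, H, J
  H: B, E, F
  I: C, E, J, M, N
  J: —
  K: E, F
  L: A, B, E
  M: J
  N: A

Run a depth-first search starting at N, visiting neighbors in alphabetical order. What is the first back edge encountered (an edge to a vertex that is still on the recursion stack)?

DFS from N (visiting neighbors in alphabetical order); mark gray on enter, black on exit:
N gray
  A gray
    B gray
      E gray
      E black
    B black
    C gray
      C→E: E black — skip
      J gray
      J black
    C black
    D gray
      D→B: B black — skip
      K gray
        K→E: E black — skip
        F gray
        F black
      K black
    D black
    G gray
      G→B: B black — skip
      H gray
        H→B: B black — skip
        H→E: E black — skip
        H→F: F black — skip
      H black
      G→J: J black — skip
    G black
    I gray
      I→C: C black — skip
      I→E: E black — skip
      I→J: J black — skip
      M gray
        M→J: J black — skip
      M black
      I→N: N is gray → back edge
First back edge: I → N.

I->N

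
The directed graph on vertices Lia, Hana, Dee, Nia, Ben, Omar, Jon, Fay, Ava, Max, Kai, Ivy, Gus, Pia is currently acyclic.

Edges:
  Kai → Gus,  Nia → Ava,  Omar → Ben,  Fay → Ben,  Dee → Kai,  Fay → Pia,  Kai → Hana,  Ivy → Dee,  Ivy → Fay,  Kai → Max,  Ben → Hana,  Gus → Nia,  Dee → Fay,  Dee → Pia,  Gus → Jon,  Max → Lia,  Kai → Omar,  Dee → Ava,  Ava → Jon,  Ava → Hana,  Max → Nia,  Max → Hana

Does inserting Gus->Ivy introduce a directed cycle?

Adding Gus→Ivy creates a cycle iff Ivy can already reach Gus.
Path from Ivy: Ivy → Dee → Kai → Gus.
So Ivy → … → Gus → Ivy is a cycle.

Yes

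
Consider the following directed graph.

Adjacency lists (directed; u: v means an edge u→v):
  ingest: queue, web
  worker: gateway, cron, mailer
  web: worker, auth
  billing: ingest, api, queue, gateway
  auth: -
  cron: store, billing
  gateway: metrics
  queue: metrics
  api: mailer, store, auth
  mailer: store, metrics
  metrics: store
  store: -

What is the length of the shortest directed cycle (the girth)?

5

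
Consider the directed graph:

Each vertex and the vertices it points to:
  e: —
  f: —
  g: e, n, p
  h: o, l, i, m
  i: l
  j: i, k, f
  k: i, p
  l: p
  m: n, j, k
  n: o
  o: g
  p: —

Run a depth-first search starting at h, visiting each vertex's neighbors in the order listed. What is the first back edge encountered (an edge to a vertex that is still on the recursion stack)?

n→o

DFS from h (visiting each vertex's neighbors in the order listed); mark gray on enter, black on exit:
h gray
  o gray
    g gray
      e gray
      e black
      n gray
        n→o: o is gray → back edge
First back edge: n → o.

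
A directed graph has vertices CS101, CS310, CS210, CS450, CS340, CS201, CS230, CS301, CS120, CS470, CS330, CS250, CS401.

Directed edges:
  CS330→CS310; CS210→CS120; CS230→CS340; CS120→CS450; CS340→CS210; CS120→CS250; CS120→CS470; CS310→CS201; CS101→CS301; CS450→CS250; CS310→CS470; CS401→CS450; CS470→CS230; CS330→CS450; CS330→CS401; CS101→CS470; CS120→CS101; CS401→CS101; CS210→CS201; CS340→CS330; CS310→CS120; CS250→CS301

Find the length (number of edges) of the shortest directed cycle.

5

For each vertex v, BFS finds the shortest path from v back to v.
The shortest such closed walk is CS340 → CS330 → CS310 → CS470 → CS230 → CS340, length 5.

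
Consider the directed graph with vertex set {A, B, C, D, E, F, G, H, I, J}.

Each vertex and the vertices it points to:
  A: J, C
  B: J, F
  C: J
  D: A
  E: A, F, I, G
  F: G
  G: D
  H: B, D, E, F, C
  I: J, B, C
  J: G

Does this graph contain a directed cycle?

DFS with white/gray/black marking, starting from A:
A gray
  J gray
    G gray
      D gray
        D→A: A is gray → back edge
Back edge found, so a cycle exists: A → J → G → D → A.

Yes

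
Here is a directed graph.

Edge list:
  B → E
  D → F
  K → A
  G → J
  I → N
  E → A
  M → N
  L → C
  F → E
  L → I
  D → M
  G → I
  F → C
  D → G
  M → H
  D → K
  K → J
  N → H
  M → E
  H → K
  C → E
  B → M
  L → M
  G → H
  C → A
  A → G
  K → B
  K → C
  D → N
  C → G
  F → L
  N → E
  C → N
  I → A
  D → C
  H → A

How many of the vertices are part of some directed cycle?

10

A vertex is on a directed cycle iff it belongs to a strongly connected component of size ≥ 2 (or has a self-loop).
The vertices on cycles are {A, B, C, E, G, H, I, K, M, N} — 10 in total.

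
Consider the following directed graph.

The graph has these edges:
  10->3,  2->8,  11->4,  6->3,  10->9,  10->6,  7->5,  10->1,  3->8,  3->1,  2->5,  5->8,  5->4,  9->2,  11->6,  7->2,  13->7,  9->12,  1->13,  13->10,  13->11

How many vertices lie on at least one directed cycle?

A vertex is on a directed cycle iff it belongs to a strongly connected component of size ≥ 2 (or has a self-loop).
The vertices on cycles are {1, 3, 6, 10, 11, 13} — 6 in total.

6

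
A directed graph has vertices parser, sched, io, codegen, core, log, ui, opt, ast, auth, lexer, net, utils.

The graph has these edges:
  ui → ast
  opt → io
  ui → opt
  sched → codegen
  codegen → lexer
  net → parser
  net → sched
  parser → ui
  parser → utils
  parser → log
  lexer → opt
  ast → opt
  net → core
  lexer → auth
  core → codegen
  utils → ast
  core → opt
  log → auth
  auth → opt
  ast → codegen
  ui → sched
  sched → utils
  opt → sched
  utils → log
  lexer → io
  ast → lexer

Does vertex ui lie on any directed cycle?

ui lies on a cycle iff there is a path from ui back to itself.
Exploring from ui, it never reaches itself; equivalently, its strongly connected component is a singleton.

No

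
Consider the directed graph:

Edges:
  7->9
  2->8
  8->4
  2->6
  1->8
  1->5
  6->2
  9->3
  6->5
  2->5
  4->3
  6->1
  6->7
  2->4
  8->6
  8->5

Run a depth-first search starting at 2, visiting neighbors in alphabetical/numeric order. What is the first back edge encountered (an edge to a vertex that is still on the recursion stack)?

DFS from 2 (visiting neighbors in alphabetical/numeric order); mark gray on enter, black on exit:
2 gray
  4 gray
    3 gray
    3 black
  4 black
  5 gray
  5 black
  6 gray
    1 gray
      1→5: 5 black — skip
      8 gray
        8→4: 4 black — skip
        8→5: 5 black — skip
        8→6: 6 is gray → back edge
First back edge: 8 → 6.

8->6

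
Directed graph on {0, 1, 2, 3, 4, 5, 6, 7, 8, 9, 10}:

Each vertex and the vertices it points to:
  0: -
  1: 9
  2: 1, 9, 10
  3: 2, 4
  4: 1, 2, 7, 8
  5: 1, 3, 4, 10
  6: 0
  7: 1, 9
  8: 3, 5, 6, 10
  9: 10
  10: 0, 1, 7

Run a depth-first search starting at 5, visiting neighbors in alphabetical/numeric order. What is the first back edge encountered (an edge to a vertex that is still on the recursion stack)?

10→1

DFS from 5 (visiting neighbors in alphabetical/numeric order); mark gray on enter, black on exit:
5 gray
  1 gray
    9 gray
      10 gray
        0 gray
        0 black
        10→1: 1 is gray → back edge
First back edge: 10 → 1.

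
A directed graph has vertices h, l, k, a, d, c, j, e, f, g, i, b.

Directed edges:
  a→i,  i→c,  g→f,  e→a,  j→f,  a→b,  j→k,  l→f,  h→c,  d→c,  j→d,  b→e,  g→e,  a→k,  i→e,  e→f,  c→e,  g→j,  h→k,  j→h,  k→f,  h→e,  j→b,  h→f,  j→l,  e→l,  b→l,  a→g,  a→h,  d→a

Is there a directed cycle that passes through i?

i is on a cycle iff i can reach itself via ≥1 edge.
i → e → a → i — yes.

Yes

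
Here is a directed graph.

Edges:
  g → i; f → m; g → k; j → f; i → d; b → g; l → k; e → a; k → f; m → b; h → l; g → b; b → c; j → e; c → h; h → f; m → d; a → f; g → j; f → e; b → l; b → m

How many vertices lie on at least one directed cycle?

A vertex is on a directed cycle iff it belongs to a strongly connected component of size ≥ 2 (or has a self-loop).
The vertices on cycles are {a, b, c, e, f, g, h, j, k, l, m} — 11 in total.

11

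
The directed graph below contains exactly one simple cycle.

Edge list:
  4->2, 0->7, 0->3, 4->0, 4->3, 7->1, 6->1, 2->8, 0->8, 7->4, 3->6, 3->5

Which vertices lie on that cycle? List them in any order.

0, 4, 7

DFS with gray/black marking from 4:
4 gray
  2 gray
    8 gray
    8 black
  2 black
  3 gray
    5 gray
    5 black
    6 gray
      1 gray
      1 black
    6 black
  3 black
  0 gray
    0→8: 8 black — skip
    0→3: 3 black — skip
    7 gray
      7→1: 1 black — skip
      7→4: 4 is gray → back edge
Back edge closes the cycle 4 → 0 → 7 → 4; its vertices are {0, 4, 7}.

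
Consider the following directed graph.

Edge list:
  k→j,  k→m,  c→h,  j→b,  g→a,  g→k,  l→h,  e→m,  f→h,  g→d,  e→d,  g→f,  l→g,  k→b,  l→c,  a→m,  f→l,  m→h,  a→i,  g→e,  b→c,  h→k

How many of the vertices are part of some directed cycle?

A vertex is on a directed cycle iff it belongs to a strongly connected component of size ≥ 2 (or has a self-loop).
The vertices on cycles are {b, c, f, g, h, j, k, l, m} — 9 in total.

9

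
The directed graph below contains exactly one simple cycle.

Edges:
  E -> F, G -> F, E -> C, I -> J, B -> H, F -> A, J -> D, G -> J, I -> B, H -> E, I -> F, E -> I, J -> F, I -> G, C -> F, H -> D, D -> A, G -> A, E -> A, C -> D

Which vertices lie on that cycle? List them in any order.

B, E, H, I

DFS with gray/black marking from E:
E gray
  A gray
  A black
  I gray
    B gray
      H gray
        H→E: E is gray → back edge
Back edge closes the cycle E → I → B → H → E; its vertices are {B, E, H, I}.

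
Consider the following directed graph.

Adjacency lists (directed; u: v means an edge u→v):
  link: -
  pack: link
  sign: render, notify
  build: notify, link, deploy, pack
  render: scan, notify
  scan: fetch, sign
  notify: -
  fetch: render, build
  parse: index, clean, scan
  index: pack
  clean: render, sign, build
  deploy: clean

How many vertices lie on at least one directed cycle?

7

A vertex is on a directed cycle iff it belongs to a strongly connected component of size ≥ 2 (or has a self-loop).
The vertices on cycles are {scan, sign, build, clean, fetch, deploy, render} — 7 in total.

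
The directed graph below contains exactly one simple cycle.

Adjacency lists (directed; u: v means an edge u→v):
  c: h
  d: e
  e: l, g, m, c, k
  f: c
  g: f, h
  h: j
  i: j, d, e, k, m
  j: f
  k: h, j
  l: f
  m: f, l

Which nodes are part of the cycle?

c, f, h, j

DFS with gray/black marking from f:
f gray
  c gray
    h gray
      j gray
        j→f: f is gray → back edge
Back edge closes the cycle f → c → h → j → f; its vertices are {c, f, h, j}.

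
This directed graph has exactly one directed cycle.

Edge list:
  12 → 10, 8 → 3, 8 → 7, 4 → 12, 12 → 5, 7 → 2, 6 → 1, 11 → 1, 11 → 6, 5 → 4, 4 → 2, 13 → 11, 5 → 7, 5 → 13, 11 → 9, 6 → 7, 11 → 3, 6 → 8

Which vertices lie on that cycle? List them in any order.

4, 5, 12

DFS with gray/black marking from 5:
5 gray
  13 gray
    11 gray
      3 gray
      3 black
      1 gray
      1 black
      6 gray
        7 gray
          2 gray
          2 black
        7 black
        8 gray
          8→7: 7 black — skip
          8→3: 3 black — skip
        8 black
        6→1: 1 black — skip
      6 black
      9 gray
      9 black
    11 black
  13 black
  5→7: 7 black — skip
  4 gray
    4→2: 2 black — skip
    12 gray
      12→5: 5 is gray → back edge
Back edge closes the cycle 5 → 4 → 12 → 5; its vertices are {4, 5, 12}.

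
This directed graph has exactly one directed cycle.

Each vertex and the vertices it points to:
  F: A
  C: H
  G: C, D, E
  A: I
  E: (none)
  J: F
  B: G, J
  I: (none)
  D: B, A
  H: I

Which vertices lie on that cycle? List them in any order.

DFS with gray/black marking from B:
B gray
  G gray
    C gray
      H gray
        I gray
        I black
      H black
    C black
    D gray
      D→B: B is gray → back edge
Back edge closes the cycle B → G → D → B; its vertices are {B, D, G}.

B, D, G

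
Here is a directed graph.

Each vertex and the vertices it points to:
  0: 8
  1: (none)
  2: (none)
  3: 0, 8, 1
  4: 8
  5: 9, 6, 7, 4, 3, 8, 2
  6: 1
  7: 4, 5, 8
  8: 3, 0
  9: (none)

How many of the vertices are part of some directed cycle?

5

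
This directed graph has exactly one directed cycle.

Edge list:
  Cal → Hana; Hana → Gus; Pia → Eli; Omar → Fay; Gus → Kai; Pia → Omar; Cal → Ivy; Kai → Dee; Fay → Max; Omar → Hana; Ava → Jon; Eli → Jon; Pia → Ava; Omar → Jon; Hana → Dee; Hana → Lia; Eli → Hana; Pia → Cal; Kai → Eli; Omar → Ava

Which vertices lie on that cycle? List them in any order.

Eli, Gus, Kai, Hana

DFS with gray/black marking from Eli:
Eli gray
  Hana gray
    Dee gray
    Dee black
    Lia gray
    Lia black
    Gus gray
      Kai gray
        Kai→Dee: Dee black — skip
        Kai→Eli: Eli is gray → back edge
Back edge closes the cycle Eli → Hana → Gus → Kai → Eli; its vertices are {Eli, Gus, Kai, Hana}.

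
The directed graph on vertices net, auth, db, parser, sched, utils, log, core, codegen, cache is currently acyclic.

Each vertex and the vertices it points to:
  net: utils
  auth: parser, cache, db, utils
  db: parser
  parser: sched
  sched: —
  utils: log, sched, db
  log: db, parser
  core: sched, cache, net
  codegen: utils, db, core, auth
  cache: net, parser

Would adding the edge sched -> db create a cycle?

Yes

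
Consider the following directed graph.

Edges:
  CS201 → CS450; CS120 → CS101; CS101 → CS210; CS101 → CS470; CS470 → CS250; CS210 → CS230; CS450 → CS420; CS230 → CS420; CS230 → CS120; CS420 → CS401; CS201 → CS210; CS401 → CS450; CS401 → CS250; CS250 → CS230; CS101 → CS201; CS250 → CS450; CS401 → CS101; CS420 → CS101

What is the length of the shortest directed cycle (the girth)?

3

For each vertex v, BFS finds the shortest path from v back to v.
The shortest such closed walk is CS420 → CS401 → CS450 → CS420, length 3.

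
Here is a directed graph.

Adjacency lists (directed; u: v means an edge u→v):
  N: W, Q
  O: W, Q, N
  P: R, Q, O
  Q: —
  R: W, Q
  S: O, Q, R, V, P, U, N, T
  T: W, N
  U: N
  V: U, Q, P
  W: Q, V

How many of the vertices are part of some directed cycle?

7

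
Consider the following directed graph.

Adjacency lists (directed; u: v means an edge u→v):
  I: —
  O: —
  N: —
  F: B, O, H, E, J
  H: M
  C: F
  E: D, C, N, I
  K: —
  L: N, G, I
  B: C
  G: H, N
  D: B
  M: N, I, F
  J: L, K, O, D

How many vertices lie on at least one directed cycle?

10

A vertex is on a directed cycle iff it belongs to a strongly connected component of size ≥ 2 (or has a self-loop).
The vertices on cycles are {B, C, D, E, F, G, H, J, L, M} — 10 in total.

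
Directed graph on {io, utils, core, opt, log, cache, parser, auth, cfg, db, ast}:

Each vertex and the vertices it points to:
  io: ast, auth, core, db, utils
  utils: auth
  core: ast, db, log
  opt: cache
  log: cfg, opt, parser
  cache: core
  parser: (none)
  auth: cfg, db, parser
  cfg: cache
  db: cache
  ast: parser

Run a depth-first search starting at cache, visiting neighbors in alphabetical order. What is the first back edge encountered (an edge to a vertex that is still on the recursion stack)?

db->cache

DFS from cache (visiting neighbors in alphabetical order); mark gray on enter, black on exit:
cache gray
  core gray
    ast gray
      parser gray
      parser black
    ast black
    db gray
      db→cache: cache is gray → back edge
First back edge: db → cache.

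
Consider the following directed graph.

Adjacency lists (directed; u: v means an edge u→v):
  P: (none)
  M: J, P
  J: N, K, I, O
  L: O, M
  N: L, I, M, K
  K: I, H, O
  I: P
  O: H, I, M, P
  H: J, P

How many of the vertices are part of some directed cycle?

7

A vertex is on a directed cycle iff it belongs to a strongly connected component of size ≥ 2 (or has a self-loop).
The vertices on cycles are {H, J, K, L, M, N, O} — 7 in total.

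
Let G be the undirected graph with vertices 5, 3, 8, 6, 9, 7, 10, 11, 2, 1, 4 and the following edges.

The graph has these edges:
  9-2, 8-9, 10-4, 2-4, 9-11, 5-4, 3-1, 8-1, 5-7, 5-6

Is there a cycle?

No

DFS, tracking each vertex's parent; an edge to a visited non-parent vertex closes a cycle.
Start from 6:
visit 6 (parent –)
  visit 5 (parent 6)
    visit 7 (parent 5)
      7–5: parent, skip
    visit 4 (parent 5)
      visit 10 (parent 4)
        10–4: parent, skip
      4–5: parent, skip
      visit 2 (parent 4)
        visit 9 (parent 2)
          visit 11 (parent 9)
            11–9: parent, skip
          visit 8 (parent 9)
            visit 1 (parent 8)
              1–8: parent, skip
              visit 3 (parent 1)
                3–1: parent, skip
            8–9: parent, skip
          9–2: parent, skip
        2–4: parent, skip
    5–6: parent, skip
No non-parent visited neighbor found — the graph is a forest.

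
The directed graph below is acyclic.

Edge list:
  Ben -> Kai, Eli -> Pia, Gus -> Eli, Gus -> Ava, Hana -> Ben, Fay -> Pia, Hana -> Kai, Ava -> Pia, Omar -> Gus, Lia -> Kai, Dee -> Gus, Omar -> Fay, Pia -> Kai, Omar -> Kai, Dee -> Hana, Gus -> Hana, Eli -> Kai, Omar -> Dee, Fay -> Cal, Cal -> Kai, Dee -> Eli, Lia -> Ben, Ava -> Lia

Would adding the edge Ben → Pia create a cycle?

No

Adding Ben→Pia creates a cycle iff Pia can already reach Ben.
Explore from Pia: no path reaches Ben. The graph stays acyclic.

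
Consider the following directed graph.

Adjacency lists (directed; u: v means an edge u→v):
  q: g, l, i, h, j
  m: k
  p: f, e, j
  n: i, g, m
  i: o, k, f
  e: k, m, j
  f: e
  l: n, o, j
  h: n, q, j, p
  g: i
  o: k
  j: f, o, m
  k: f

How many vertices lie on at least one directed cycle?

A vertex is on a directed cycle iff it belongs to a strongly connected component of size ≥ 2 (or has a self-loop).
The vertices on cycles are {e, f, h, j, k, m, o, q} — 8 in total.

8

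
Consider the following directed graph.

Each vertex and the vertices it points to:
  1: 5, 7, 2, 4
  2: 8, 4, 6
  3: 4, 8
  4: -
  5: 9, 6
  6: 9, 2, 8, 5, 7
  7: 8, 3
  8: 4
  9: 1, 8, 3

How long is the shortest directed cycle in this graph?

For each vertex v, BFS finds the shortest path from v back to v.
The shortest such closed walk is 6 → 2 → 6, length 2.

2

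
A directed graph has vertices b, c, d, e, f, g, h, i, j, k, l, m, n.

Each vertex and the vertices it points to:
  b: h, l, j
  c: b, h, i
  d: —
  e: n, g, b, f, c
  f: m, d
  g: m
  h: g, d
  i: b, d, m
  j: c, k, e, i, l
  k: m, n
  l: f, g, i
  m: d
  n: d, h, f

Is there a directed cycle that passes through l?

Yes

l is on a cycle iff l can reach itself via ≥1 edge.
l → i → b → l — yes.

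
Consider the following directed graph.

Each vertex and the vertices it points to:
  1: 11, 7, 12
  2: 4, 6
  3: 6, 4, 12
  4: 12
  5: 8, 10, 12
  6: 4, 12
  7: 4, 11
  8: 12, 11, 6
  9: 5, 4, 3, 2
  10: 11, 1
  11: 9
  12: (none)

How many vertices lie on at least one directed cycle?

7

A vertex is on a directed cycle iff it belongs to a strongly connected component of size ≥ 2 (or has a self-loop).
The vertices on cycles are {1, 5, 7, 8, 9, 10, 11} — 7 in total.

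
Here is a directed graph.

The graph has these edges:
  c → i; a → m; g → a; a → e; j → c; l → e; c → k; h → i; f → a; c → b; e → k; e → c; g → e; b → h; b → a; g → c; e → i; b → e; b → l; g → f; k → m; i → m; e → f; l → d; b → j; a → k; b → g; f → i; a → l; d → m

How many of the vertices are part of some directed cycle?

8

A vertex is on a directed cycle iff it belongs to a strongly connected component of size ≥ 2 (or has a self-loop).
The vertices on cycles are {a, b, c, e, f, g, j, l} — 8 in total.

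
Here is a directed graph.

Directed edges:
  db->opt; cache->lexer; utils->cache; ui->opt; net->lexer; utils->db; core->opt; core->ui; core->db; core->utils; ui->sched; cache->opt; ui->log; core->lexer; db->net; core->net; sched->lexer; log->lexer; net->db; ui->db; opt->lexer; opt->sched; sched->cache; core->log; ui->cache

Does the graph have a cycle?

Yes

DFS with white/gray/black marking, starting from lexer:
lexer gray
lexer black
cache gray
  opt gray
    opt→lexer: lexer black — skip
    sched gray
      sched→cache: cache is gray → back edge
Back edge found, so a cycle exists: cache → opt → sched → cache.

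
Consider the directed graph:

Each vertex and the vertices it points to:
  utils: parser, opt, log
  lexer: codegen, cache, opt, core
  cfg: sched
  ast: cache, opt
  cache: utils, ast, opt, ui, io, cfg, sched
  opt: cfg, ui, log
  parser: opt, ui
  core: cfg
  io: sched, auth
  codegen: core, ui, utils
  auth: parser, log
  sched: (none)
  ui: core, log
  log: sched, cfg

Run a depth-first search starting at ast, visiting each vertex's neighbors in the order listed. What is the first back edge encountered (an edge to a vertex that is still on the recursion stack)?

cache->ast

DFS from ast (visiting each vertex's neighbors in the order listed); mark gray on enter, black on exit:
ast gray
  cache gray
    utils gray
      parser gray
        opt gray
          cfg gray
            sched gray
            sched black
          cfg black
          ui gray
            core gray
              core→cfg: cfg black — skip
            core black
            log gray
              log→sched: sched black — skip
              log→cfg: cfg black — skip
            log black
          ui black
          opt→log: log black — skip
        opt black
        parser→ui: ui black — skip
      parser black
      utils→opt: opt black — skip
      utils→log: log black — skip
    utils black
    cache→ast: ast is gray → back edge
First back edge: cache → ast.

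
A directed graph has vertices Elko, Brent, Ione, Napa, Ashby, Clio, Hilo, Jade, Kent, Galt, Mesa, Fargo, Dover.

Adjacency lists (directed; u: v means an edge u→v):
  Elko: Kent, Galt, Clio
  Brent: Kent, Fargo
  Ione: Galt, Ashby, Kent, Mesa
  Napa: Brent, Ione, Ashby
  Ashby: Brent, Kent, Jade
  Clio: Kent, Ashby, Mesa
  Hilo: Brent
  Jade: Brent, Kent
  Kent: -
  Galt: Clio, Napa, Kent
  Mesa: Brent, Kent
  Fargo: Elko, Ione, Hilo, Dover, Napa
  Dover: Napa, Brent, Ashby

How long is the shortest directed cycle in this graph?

3

For each vertex v, BFS finds the shortest path from v back to v.
The shortest such closed walk is Fargo → Hilo → Brent → Fargo, length 3.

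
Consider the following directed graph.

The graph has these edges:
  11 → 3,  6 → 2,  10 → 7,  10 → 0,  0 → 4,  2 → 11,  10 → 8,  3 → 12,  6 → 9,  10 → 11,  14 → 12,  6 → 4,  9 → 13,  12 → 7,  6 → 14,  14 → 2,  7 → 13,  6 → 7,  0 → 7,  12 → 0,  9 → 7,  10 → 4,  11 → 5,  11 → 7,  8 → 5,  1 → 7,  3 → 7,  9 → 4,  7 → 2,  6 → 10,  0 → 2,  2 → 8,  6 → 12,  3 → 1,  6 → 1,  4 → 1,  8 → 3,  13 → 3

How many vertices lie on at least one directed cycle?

A vertex is on a directed cycle iff it belongs to a strongly connected component of size ≥ 2 (or has a self-loop).
The vertices on cycles are {0, 1, 2, 3, 4, 7, 8, 11, 12, 13} — 10 in total.

10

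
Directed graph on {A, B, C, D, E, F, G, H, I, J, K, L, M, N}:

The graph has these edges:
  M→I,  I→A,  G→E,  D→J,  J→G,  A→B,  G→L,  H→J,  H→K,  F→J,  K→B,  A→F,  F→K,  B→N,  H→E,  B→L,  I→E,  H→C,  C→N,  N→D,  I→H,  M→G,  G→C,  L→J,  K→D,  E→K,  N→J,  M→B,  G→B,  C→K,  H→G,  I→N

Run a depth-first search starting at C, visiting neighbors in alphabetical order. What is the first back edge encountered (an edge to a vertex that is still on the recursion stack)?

DFS from C (visiting neighbors in alphabetical order); mark gray on enter, black on exit:
C gray
  K gray
    B gray
      L gray
        J gray
          G gray
            G→B: B is gray → back edge
First back edge: G → B.

G→B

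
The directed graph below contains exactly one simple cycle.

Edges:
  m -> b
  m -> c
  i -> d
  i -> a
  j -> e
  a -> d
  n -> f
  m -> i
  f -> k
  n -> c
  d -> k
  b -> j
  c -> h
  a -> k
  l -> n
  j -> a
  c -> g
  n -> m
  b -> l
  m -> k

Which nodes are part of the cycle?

DFS with gray/black marking from n:
n gray
  f gray
    k gray
    k black
  f black
  c gray
    g gray
    g black
    h gray
    h black
  c black
  m gray
    i gray
      d gray
        d→k: k black — skip
      d black
      a gray
        a→d: d black — skip
        a→k: k black — skip
      a black
    i black
    b gray
      j gray
        e gray
        e black
        j→a: a black — skip
      j black
      l gray
        l→n: n is gray → back edge
Back edge closes the cycle n → m → b → l → n; its vertices are {b, l, m, n}.

b, l, m, n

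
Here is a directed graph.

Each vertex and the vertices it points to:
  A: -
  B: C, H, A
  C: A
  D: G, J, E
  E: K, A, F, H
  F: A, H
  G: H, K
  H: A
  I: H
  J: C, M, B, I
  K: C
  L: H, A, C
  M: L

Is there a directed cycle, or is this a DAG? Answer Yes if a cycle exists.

No

DFS with white/gray/black marking, starting from E:
E gray
  K gray
    C gray
      A gray
      A black
    C black
  K black
  E→A: A black — skip
  F gray
    F→A: A black — skip
    H gray
      H→A: A black — skip
    H black
  F black
  E→H: H black — skip
E black
B gray
  B→C: C black — skip
  B→H: H black — skip
  B→A: A black — skip
B black
D gray
  G gray
    G→H: H black — skip
    G→K: K black — skip
  G black
  J gray
    J→C: C black — skip
    M gray
      L gray
        L→H: H black — skip
        L→A: A black — skip
        L→C: C black — skip
      L black
    M black
    J→B: B black — skip
    I gray
      I→H: H black — skip
    I black
  J black
  D→E: E black — skip
D black
Every edge goes to a white or black vertex — no back edge, so the graph is acyclic.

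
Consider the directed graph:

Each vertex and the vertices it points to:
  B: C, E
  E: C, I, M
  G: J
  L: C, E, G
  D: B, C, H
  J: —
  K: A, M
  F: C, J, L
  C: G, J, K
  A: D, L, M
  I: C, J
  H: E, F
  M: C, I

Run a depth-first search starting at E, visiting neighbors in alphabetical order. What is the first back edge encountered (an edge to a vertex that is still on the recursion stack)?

DFS from E (visiting neighbors in alphabetical order); mark gray on enter, black on exit:
E gray
  C gray
    G gray
      J gray
      J black
    G black
    C→J: J black — skip
    K gray
      A gray
        D gray
          B gray
            B→C: C is gray → back edge
First back edge: B → C.

B→C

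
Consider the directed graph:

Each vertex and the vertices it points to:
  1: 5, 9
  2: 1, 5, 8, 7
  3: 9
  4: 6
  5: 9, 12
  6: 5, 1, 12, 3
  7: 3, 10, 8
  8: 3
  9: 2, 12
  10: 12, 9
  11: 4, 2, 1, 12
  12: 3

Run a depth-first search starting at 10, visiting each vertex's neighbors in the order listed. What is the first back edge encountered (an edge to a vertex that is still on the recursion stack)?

DFS from 10 (visiting each vertex's neighbors in the order listed); mark gray on enter, black on exit:
10 gray
  12 gray
    3 gray
      9 gray
        2 gray
          1 gray
            5 gray
              5→9: 9 is gray → back edge
First back edge: 5 → 9.

5→9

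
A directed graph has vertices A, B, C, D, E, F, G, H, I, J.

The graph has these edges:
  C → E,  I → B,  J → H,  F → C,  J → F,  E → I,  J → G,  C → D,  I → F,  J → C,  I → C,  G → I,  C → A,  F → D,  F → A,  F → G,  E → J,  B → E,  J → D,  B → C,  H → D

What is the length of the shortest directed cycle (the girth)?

3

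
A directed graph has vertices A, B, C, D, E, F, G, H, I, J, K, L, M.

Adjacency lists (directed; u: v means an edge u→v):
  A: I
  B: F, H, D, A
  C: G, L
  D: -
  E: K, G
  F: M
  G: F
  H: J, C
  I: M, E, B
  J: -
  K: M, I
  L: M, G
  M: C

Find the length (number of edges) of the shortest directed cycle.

3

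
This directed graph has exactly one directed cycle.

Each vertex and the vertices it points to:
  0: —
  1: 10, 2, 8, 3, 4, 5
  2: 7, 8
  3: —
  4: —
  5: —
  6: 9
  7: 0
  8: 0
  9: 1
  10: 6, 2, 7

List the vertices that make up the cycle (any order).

1, 6, 9, 10

DFS with gray/black marking from 1:
1 gray
  10 gray
    6 gray
      9 gray
        9→1: 1 is gray → back edge
Back edge closes the cycle 1 → 10 → 6 → 9 → 1; its vertices are {1, 6, 9, 10}.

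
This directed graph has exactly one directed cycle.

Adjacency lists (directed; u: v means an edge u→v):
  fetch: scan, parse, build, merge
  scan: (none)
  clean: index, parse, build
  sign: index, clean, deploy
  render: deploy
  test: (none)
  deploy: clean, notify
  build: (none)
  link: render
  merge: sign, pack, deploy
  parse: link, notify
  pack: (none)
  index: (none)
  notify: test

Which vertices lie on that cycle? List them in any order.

DFS with gray/black marking from parse:
parse gray
  link gray
    render gray
      deploy gray
        clean gray
          index gray
          index black
          clean→parse: parse is gray → back edge
Back edge closes the cycle parse → link → render → deploy → clean → parse; its vertices are {link, clean, parse, deploy, render}.

link, clean, parse, deploy, render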